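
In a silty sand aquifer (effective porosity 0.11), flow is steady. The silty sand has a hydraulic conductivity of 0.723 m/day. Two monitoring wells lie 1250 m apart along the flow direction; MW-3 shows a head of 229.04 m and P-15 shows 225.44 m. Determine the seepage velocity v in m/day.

0.0189

Hydraulic gradient i = (229.04 − 225.44) / 1250 = 3.6 / 1250 = 0.002880.
Darcy flux q = K · i = 0.7230 × 0.002880 = 0.002082 m/day.
Seepage velocity v = q / n_e = 0.002082 / 0.11 = 0.01893 m/day.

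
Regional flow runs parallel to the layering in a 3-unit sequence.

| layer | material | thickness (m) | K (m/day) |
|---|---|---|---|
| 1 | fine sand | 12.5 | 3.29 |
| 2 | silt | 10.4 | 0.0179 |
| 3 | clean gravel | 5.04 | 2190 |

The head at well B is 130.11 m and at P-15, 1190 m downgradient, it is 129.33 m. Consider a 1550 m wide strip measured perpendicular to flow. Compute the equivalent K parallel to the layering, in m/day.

Flow is parallel to layering, so each bed carries its own Darcy discharge and the transmissivities add.
Σ(K_i·b_i) = 3.29×12.5 + 0.0179×10.4 + 2190×5.04 = 11079 m²/day.
Total thickness b = 27.94 m, so K_eq = Σ(K_i·b_i)/b = 396.5 m/day.

397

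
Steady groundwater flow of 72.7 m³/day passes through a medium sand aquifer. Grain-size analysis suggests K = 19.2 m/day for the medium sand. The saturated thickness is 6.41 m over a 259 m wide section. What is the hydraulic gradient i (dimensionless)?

0.00228

Cross-sectional area A = 259 × 6.41 = 1660 m².
From Q = K·A·i, i = Q / (K·A) = 72.7 / (19.20 × 1660) = 0.002281.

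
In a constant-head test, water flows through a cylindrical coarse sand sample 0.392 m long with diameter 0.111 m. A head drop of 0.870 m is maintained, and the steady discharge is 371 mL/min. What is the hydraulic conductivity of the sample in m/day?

24.9

Cross-sectional area A = π·(d/2)² = π × (0.111/2)² = 0.009677 m².
Convert discharge: 371 mL/min = 6.183e-06 m³/s.
Darcy's law rearranged: K = Q·L / (A·Δh) = 6.183e-06 × 0.392 / (0.009677 × 0.870) = 0.0002879 m/s = 24.88 m/day.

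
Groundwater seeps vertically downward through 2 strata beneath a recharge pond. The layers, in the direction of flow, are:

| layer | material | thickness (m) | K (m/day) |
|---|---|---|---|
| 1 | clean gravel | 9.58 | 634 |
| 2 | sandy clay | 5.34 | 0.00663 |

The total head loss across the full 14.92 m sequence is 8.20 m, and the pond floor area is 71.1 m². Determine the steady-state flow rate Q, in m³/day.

Flow is perpendicular to layering, so the layers act in series and the equivalent K is the thickness-weighted harmonic mean.
Total thickness L = 9.58 + 5.34 = 14.92 m.
Σ(b_i/K_i) = 9.58/634 + 5.34/0.00663 = 805.4 d.
K_eq = L / Σ(b_i/K_i) = 14.92 / 805.4 = 0.01852 m/day.
Q = K_eq · A · (Δh/L) = 0.01852 × 71.1 × (8.20/14.92) = 0.7238 m³/day.

0.724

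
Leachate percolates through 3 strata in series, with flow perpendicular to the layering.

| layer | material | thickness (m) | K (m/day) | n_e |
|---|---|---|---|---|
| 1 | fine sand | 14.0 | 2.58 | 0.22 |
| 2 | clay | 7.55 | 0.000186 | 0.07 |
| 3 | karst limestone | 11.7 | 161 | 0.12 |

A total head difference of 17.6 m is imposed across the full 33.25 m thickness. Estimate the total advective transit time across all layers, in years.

With flow normal to the layers, continuity requires the same specific discharge q through every layer.
Σ(b_i/K_i) = 14.0/2.58 + 7.55/0.000186 + 11.7/161 = 40597 d.
q = Δh / Σ(b_i/K_i) = 17.6 / 40597 = 0.0004335 m/day.
In each layer the seepage velocity is v_i = q/n_i, so the layer transit time is t_i = b_i·n_i / q:
  layer 1 (fine sand): t_1 = 14.0 × 0.22 / 0.0004335 = 7104 d
  layer 2 (clay): t_2 = 7.55 × 0.07 / 0.0004335 = 1219 d
  layer 3 (karst limestone): t_3 = 11.7 × 0.12 / 0.0004335 = 3239 d
Total t = Σ t_i = 11562 days = 31.66 years.

31.7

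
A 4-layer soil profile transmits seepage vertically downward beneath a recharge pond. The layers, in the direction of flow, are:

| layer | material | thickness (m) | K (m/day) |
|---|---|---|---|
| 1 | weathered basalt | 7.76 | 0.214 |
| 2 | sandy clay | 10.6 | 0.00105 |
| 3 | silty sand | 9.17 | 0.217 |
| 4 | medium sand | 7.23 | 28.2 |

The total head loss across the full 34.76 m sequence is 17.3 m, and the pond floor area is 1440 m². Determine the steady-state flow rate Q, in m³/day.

2.45

Flow is perpendicular to layering, so the layers act in series and the equivalent K is the thickness-weighted harmonic mean.
Total thickness L = 7.76 + 10.6 + 9.17 + 7.23 = 34.76 m.
Σ(b_i/K_i) = 7.76/0.214 + 10.6/0.00105 + 9.17/0.217 + 7.23/28.2 = 10174 d.
K_eq = L / Σ(b_i/K_i) = 34.76 / 10174 = 0.003417 m/day.
Q = K_eq · A · (Δh/L) = 0.003417 × 1440 × (17.3/34.76) = 2.449 m³/day.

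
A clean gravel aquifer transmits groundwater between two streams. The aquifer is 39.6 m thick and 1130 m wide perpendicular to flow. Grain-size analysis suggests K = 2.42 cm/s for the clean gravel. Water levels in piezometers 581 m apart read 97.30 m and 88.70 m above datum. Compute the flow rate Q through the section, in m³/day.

1.38e+06

Convert K: 2.42 cm/s × 864 = 2091 m/day.
Cross-sectional area A = 1130 × 39.6 = 44748 m².
Hydraulic gradient i = (97.30 − 88.70) / 581 = 8.6 / 581 = 0.01480.
Darcy's law: Q = K · A · i = 2091 × 44748 × 0.01480 = 1.385e+06 m³/day.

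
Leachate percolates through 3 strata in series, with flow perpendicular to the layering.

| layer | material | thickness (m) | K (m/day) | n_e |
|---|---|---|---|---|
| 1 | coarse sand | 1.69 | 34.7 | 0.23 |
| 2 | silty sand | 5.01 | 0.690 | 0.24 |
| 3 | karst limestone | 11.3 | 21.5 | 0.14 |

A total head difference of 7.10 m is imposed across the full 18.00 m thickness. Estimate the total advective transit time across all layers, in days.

With flow normal to the layers, continuity requires the same specific discharge q through every layer.
Σ(b_i/K_i) = 1.69/34.7 + 5.01/0.690 + 11.3/21.5 = 7.835 d.
q = Δh / Σ(b_i/K_i) = 7.10 / 7.835 = 0.9062 m/day.
In each layer the seepage velocity is v_i = q/n_i, so the layer transit time is t_i = b_i·n_i / q:
  layer 1 (coarse sand): t_1 = 1.69 × 0.23 / 0.9062 = 0.4289 d
  layer 2 (silty sand): t_2 = 5.01 × 0.24 / 0.9062 = 1.327 d
  layer 3 (karst limestone): t_3 = 11.3 × 0.14 / 0.9062 = 1.746 d
Total t = Σ t_i = 3.502 days.

3.50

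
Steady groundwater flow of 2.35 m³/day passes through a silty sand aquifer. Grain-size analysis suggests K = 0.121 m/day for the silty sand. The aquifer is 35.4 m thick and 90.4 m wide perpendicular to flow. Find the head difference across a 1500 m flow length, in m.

Cross-sectional area A = 90.4 × 35.4 = 3200 m².
From Q = K·A·i, i = Q / (K·A) = 2.35 / (0.1210 × 3200) = 0.006069.
Head loss Δh = i · L = 0.006069 × 1500 = 9.103 m.

9.10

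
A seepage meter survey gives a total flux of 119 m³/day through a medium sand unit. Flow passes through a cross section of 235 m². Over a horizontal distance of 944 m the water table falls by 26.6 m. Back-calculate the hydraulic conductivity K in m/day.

Hydraulic gradient i = Δh / L = 26.6 / 944 = 0.02818.
From Q = K·A·i, K = Q / (A·i) = 119 / (235.0 × 0.02818) = 17.97 m/day.

18.0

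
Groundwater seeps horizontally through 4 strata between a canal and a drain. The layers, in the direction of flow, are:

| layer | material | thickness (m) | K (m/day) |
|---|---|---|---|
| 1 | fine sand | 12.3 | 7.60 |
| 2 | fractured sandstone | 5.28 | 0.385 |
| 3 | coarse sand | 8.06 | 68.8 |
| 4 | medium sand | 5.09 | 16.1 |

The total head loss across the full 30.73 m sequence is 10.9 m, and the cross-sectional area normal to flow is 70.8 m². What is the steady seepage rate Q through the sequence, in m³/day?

Flow is perpendicular to layering, so the layers act in series and the equivalent K is the thickness-weighted harmonic mean.
Total thickness L = 12.3 + 5.28 + 8.06 + 5.09 = 30.73 m.
Σ(b_i/K_i) = 12.3/7.60 + 5.28/0.385 + 8.06/68.8 + 5.09/16.1 = 15.77 d.
K_eq = L / Σ(b_i/K_i) = 30.73 / 15.77 = 1.949 m/day.
Q = K_eq · A · (Δh/L) = 1.949 × 70.8 × (10.9/30.73) = 48.95 m³/day.

48.9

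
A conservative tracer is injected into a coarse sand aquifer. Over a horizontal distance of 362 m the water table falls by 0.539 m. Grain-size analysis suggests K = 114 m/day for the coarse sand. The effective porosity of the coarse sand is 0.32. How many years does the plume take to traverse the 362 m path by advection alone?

Hydraulic gradient i = Δh / L = 0.539 / 362 = 0.001489.
Darcy flux q = K · i = 114.0 × 0.001489 = 0.1697 m/day.
Seepage velocity v = q / n_e = 0.1697 / 0.32 = 0.5304 m/day.
Travel time t = L / v = 362 / 0.5304 = 682.5 days = 1.868 years.

1.87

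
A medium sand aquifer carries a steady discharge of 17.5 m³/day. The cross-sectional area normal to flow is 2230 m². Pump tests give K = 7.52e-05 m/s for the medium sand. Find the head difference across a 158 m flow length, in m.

0.191

Convert K: 7.52e-05 m/s × 86400 = 6.497 m/day.
From Q = K·A·i, i = Q / (K·A) = 17.5 / (6.497 × 2230) = 0.001208.
Head loss Δh = i · L = 0.001208 × 158 = 0.1908 m.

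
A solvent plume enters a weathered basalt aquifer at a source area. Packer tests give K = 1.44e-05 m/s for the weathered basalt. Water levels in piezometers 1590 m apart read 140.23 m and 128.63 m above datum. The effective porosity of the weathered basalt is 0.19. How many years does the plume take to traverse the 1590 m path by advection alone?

91.1

Convert K: 1.44e-05 m/s × 86400 = 1.244 m/day.
Hydraulic gradient i = (140.23 − 128.63) / 1590 = 11.6 / 1590 = 0.007296.
Darcy flux q = K · i = 1.244 × 0.007296 = 0.009077 m/day.
Seepage velocity v = q / n_e = 0.009077 / 0.19 = 0.04777 m/day.
Travel time t = L / v = 1590 / 0.04777 = 33282 days = 91.12 years.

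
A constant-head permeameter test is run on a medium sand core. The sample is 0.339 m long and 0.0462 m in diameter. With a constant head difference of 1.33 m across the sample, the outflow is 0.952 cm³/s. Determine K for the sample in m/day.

Cross-sectional area A = π·(d/2)² = π × (0.0462/2)² = 0.001676 m².
Convert discharge: 0.952 cm³/s = 9.520e-07 m³/s.
Darcy's law rearranged: K = Q·L / (A·Δh) = 9.520e-07 × 0.339 / (0.001676 × 1.33) = 0.0001447 m/s = 12.51 m/day.

12.5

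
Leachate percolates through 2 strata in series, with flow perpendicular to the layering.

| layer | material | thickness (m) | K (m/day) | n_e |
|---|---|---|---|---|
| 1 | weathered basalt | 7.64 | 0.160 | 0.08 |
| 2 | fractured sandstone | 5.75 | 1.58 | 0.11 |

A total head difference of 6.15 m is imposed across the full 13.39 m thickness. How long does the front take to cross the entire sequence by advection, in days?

10.4

With flow normal to the layers, continuity requires the same specific discharge q through every layer.
Σ(b_i/K_i) = 7.64/0.160 + 5.75/1.58 = 51.39 d.
q = Δh / Σ(b_i/K_i) = 6.15 / 51.39 = 0.1197 m/day.
In each layer the seepage velocity is v_i = q/n_i, so the layer transit time is t_i = b_i·n_i / q:
  layer 1 (weathered basalt): t_1 = 7.64 × 0.08 / 0.1197 = 5.107 d
  layer 2 (fractured sandstone): t_2 = 5.75 × 0.11 / 0.1197 = 5.285 d
Total t = Σ t_i = 10.39 days.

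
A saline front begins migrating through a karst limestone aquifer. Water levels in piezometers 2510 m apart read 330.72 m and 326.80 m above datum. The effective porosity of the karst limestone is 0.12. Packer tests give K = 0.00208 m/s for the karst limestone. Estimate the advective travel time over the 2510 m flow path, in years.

Convert K: 0.00208 m/s × 86400 = 179.7 m/day.
Hydraulic gradient i = (330.72 − 326.80) / 2510 = 3.92 / 2510 = 0.001562.
Darcy flux q = K · i = 179.7 × 0.001562 = 0.2807 m/day.
Seepage velocity v = q / n_e = 0.2807 / 0.12 = 2.339 m/day.
Travel time t = L / v = 2510 / 2.339 = 1073 days = 2.938 years.

2.94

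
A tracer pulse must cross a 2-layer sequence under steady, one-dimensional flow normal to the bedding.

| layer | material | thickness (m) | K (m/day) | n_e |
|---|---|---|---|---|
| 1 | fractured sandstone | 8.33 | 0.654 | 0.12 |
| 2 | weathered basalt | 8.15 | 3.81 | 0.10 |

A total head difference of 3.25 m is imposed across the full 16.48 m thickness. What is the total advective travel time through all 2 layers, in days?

8.31

With flow normal to the layers, continuity requires the same specific discharge q through every layer.
Σ(b_i/K_i) = 8.33/0.654 + 8.15/3.81 = 14.88 d.
q = Δh / Σ(b_i/K_i) = 3.25 / 14.88 = 0.2185 m/day.
In each layer the seepage velocity is v_i = q/n_i, so the layer transit time is t_i = b_i·n_i / q:
  layer 1 (fractured sandstone): t_1 = 8.33 × 0.12 / 0.2185 = 4.575 d
  layer 2 (weathered basalt): t_2 = 8.15 × 0.10 / 0.2185 = 3.730 d
Total t = Σ t_i = 8.306 days.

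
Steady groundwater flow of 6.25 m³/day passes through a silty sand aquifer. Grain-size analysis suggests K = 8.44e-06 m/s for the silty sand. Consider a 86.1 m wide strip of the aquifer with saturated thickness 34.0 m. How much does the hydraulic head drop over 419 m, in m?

1.23

Convert K: 8.44e-06 m/s × 86400 = 0.7292 m/day.
Cross-sectional area A = 86.1 × 34.0 = 2927 m².
From Q = K·A·i, i = Q / (K·A) = 6.25 / (0.7292 × 2927) = 0.002928.
Head loss Δh = i · L = 0.002928 × 419 = 1.227 m.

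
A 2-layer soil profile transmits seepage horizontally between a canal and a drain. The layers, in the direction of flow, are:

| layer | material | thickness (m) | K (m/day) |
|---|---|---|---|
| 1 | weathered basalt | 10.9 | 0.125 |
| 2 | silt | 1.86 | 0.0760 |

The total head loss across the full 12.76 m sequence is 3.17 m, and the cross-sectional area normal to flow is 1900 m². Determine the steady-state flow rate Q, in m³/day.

53.9

Flow is perpendicular to layering, so the layers act in series and the equivalent K is the thickness-weighted harmonic mean.
Total thickness L = 10.9 + 1.86 = 12.76 m.
Σ(b_i/K_i) = 10.9/0.125 + 1.86/0.0760 = 111.7 d.
K_eq = L / Σ(b_i/K_i) = 12.76 / 111.7 = 0.1143 m/day.
Q = K_eq · A · (Δh/L) = 0.1143 × 1900 × (3.17/12.76) = 53.93 m³/day.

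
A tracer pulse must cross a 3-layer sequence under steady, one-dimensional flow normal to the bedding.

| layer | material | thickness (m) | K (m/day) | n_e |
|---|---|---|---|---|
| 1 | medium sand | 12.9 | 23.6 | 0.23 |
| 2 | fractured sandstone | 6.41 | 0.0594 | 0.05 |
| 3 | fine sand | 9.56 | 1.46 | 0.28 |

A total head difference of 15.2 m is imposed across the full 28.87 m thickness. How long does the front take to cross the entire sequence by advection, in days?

45.1

With flow normal to the layers, continuity requires the same specific discharge q through every layer.
Σ(b_i/K_i) = 12.9/23.6 + 6.41/0.0594 + 9.56/1.46 = 115.0 d.
q = Δh / Σ(b_i/K_i) = 15.2 / 115.0 = 0.1322 m/day.
In each layer the seepage velocity is v_i = q/n_i, so the layer transit time is t_i = b_i·n_i / q:
  layer 1 (medium sand): t_1 = 12.9 × 0.23 / 0.1322 = 22.45 d
  layer 2 (fractured sandstone): t_2 = 6.41 × 0.05 / 0.1322 = 2.425 d
  layer 3 (fine sand): t_3 = 9.56 × 0.28 / 0.1322 = 20.25 d
Total t = Σ t_i = 45.13 days.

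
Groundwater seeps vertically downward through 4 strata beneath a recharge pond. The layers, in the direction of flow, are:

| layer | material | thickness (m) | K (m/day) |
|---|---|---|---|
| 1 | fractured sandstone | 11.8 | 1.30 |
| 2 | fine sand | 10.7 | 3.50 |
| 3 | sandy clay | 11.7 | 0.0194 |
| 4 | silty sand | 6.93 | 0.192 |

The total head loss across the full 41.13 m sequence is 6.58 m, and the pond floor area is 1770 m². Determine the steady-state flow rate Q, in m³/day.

17.9

Flow is perpendicular to layering, so the layers act in series and the equivalent K is the thickness-weighted harmonic mean.
Total thickness L = 11.8 + 10.7 + 11.7 + 6.93 = 41.13 m.
Σ(b_i/K_i) = 11.8/1.30 + 10.7/3.50 + 11.7/0.0194 + 6.93/0.192 = 651.3 d.
K_eq = L / Σ(b_i/K_i) = 41.13 / 651.3 = 0.06315 m/day.
Q = K_eq · A · (Δh/L) = 0.06315 × 1770 × (6.58/41.13) = 17.88 m³/day.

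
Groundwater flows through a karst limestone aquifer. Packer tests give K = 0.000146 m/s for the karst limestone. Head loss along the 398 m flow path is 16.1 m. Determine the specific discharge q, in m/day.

0.510

Convert K: 0.000146 m/s × 86400 = 12.61 m/day.
Hydraulic gradient i = Δh / L = 16.1 / 398 = 0.04045.
Specific discharge q = K · i = 12.61 × 0.04045 = 0.5103 m/day.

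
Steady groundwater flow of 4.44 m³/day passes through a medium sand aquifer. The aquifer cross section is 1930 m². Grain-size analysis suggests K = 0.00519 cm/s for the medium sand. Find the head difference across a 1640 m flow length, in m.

0.841

Convert K: 0.00519 cm/s × 864 = 4.484 m/day.
From Q = K·A·i, i = Q / (K·A) = 4.44 / (4.484 × 1930) = 0.0005130.
Head loss Δh = i · L = 0.0005130 × 1640 = 0.8414 m.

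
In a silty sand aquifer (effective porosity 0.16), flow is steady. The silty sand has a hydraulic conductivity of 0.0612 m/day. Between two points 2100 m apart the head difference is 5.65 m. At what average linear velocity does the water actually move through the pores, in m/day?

0.00103

Hydraulic gradient i = Δh / L = 5.65 / 2100 = 0.002690.
Darcy flux q = K · i = 0.06120 × 0.002690 = 0.0001647 m/day.
Seepage velocity v = q / n_e = 0.0001647 / 0.16 = 0.001029 m/day.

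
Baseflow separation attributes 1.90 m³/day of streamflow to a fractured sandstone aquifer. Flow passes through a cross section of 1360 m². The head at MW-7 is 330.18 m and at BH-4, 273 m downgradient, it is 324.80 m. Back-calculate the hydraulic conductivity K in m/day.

Hydraulic gradient i = (330.18 − 324.80) / 273 = 5.38 / 273 = 0.01971.
From Q = K·A·i, K = Q / (A·i) = 1.90 / (1360 × 0.01971) = 0.07089 m/day.

0.0709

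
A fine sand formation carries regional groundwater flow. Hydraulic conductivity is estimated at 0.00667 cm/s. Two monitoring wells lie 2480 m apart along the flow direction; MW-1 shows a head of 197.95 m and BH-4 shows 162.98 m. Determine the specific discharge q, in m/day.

Convert K: 0.00667 cm/s × 864 = 5.763 m/day.
Hydraulic gradient i = (197.95 − 162.98) / 2480 = 34.97 / 2480 = 0.01410.
Specific discharge q = K · i = 5.763 × 0.01410 = 0.08126 m/day.

0.0813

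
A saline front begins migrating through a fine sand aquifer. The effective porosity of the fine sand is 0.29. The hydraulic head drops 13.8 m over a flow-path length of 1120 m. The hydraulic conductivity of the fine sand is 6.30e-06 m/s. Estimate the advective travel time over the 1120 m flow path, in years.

Convert K: 6.30e-06 m/s × 86400 = 0.5443 m/day.
Hydraulic gradient i = Δh / L = 13.8 / 1120 = 0.01232.
Darcy flux q = K · i = 0.5443 × 0.01232 = 0.006707 m/day.
Seepage velocity v = q / n_e = 0.006707 / 0.29 = 0.02313 m/day.
Travel time t = L / v = 1120 / 0.02313 = 48428 days = 132.6 years.

133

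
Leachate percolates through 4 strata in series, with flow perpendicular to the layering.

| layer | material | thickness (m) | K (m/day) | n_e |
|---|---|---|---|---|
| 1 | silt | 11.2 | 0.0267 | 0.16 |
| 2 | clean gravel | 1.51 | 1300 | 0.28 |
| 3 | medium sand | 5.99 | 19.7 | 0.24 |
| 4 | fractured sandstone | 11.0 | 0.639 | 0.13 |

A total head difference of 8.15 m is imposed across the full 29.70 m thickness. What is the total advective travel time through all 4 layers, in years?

With flow normal to the layers, continuity requires the same specific discharge q through every layer.
Σ(b_i/K_i) = 11.2/0.0267 + 1.51/1300 + 5.99/19.7 + 11.0/0.639 = 437.0 d.
q = Δh / Σ(b_i/K_i) = 8.15 / 437.0 = 0.01865 m/day.
In each layer the seepage velocity is v_i = q/n_i, so the layer transit time is t_i = b_i·n_i / q:
  layer 1 (silt): t_1 = 11.2 × 0.16 / 0.01865 = 96.09 d
  layer 2 (clean gravel): t_2 = 1.51 × 0.28 / 0.01865 = 22.67 d
  layer 3 (medium sand): t_3 = 5.99 × 0.24 / 0.01865 = 77.08 d
  layer 4 (fractured sandstone): t_4 = 11.0 × 0.13 / 0.01865 = 76.68 d
Total t = Σ t_i = 272.5 days = 0.7461 years.

0.746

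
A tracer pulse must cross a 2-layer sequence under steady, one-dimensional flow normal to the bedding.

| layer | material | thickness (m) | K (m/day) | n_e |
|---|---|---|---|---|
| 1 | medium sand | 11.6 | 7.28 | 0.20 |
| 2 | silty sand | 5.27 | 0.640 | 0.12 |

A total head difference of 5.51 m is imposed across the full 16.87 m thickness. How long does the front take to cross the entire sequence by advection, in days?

5.27

With flow normal to the layers, continuity requires the same specific discharge q through every layer.
Σ(b_i/K_i) = 11.6/7.28 + 5.27/0.640 = 9.828 d.
q = Δh / Σ(b_i/K_i) = 5.51 / 9.828 = 0.5607 m/day.
In each layer the seepage velocity is v_i = q/n_i, so the layer transit time is t_i = b_i·n_i / q:
  layer 1 (medium sand): t_1 = 11.6 × 0.20 / 0.5607 = 4.138 d
  layer 2 (silty sand): t_2 = 5.27 × 0.12 / 0.5607 = 1.128 d
Total t = Σ t_i = 5.266 days.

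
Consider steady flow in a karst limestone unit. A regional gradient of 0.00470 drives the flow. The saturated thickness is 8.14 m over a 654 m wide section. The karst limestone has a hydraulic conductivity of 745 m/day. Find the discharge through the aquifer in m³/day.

Cross-sectional area A = 654 × 8.14 = 5324 m².
Hydraulic gradient i = 0.00470.
Darcy's law: Q = K · A · i = 745.0 × 5324 × 0.004700 = 18640 m³/day.

18600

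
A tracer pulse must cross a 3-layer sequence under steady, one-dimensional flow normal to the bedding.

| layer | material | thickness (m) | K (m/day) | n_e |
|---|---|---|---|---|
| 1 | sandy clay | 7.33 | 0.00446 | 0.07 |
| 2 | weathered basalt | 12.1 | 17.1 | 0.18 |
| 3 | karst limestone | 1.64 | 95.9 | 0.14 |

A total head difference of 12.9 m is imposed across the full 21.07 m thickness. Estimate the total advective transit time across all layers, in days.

372

With flow normal to the layers, continuity requires the same specific discharge q through every layer.
Σ(b_i/K_i) = 7.33/0.00446 + 12.1/17.1 + 1.64/95.9 = 1644 d.
q = Δh / Σ(b_i/K_i) = 12.9 / 1644 = 0.007846 m/day.
In each layer the seepage velocity is v_i = q/n_i, so the layer transit time is t_i = b_i·n_i / q:
  layer 1 (sandy clay): t_1 = 7.33 × 0.07 / 0.007846 = 65.40 d
  layer 2 (weathered basalt): t_2 = 12.1 × 0.18 / 0.007846 = 277.6 d
  layer 3 (karst limestone): t_3 = 1.64 × 0.14 / 0.007846 = 29.26 d
Total t = Σ t_i = 372.3 days.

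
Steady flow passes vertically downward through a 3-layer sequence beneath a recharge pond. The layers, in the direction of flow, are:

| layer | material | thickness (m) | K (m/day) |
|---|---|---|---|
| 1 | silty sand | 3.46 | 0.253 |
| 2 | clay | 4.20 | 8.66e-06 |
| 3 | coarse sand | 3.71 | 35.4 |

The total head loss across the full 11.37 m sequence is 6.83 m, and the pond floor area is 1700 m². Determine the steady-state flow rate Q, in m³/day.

Flow is perpendicular to layering, so the layers act in series and the equivalent K is the thickness-weighted harmonic mean.
Total thickness L = 3.46 + 4.20 + 3.71 = 11.37 m.
Σ(b_i/K_i) = 3.46/0.253 + 4.20/8.66e-06 + 3.71/35.4 = 4.850e+05 d.
K_eq = L / Σ(b_i/K_i) = 11.37 / 4.850e+05 = 2.344e-05 m/day.
Q = K_eq · A · (Δh/L) = 2.344e-05 × 1700 × (6.83/11.37) = 0.02394 m³/day.

0.0239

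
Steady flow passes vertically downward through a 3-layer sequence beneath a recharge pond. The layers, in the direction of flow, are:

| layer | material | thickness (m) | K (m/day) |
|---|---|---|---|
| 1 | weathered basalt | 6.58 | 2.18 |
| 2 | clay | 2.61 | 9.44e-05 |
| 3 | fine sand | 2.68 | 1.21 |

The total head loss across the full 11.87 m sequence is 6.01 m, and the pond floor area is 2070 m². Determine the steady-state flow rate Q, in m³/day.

0.450

Flow is perpendicular to layering, so the layers act in series and the equivalent K is the thickness-weighted harmonic mean.
Total thickness L = 6.58 + 2.61 + 2.68 = 11.87 m.
Σ(b_i/K_i) = 6.58/2.18 + 2.61/9.44e-05 + 2.68/1.21 = 27654 d.
K_eq = L / Σ(b_i/K_i) = 11.87 / 27654 = 0.0004292 m/day.
Q = K_eq · A · (Δh/L) = 0.0004292 × 2070 × (6.01/11.87) = 0.4499 m³/day.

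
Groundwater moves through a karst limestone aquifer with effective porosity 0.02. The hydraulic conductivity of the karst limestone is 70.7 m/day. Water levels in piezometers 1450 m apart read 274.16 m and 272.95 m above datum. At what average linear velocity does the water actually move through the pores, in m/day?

Hydraulic gradient i = (274.16 − 272.95) / 1450 = 1.21 / 1450 = 0.0008345.
Darcy flux q = K · i = 70.70 × 0.0008345 = 0.05900 m/day.
Seepage velocity v = q / n_e = 0.05900 / 0.02 = 2.950 m/day.

2.95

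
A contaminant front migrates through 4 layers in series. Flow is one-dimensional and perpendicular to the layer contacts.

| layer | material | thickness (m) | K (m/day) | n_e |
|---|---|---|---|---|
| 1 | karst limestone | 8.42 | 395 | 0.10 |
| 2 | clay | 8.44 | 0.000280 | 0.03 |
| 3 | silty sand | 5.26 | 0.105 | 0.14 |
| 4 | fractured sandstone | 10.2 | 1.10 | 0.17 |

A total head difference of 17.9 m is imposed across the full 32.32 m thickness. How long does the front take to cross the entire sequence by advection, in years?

With flow normal to the layers, continuity requires the same specific discharge q through every layer.
Σ(b_i/K_i) = 8.42/395 + 8.44/0.000280 + 5.26/0.105 + 10.2/1.10 = 30202 d.
q = Δh / Σ(b_i/K_i) = 17.9 / 30202 = 0.0005927 m/day.
In each layer the seepage velocity is v_i = q/n_i, so the layer transit time is t_i = b_i·n_i / q:
  layer 1 (karst limestone): t_1 = 8.42 × 0.10 / 0.0005927 = 1421 d
  layer 2 (clay): t_2 = 8.44 × 0.03 / 0.0005927 = 427.2 d
  layer 3 (silty sand): t_3 = 5.26 × 0.14 / 0.0005927 = 1243 d
  layer 4 (fractured sandstone): t_4 = 10.2 × 0.17 / 0.0005927 = 2926 d
Total t = Σ t_i = 6016 days = 16.47 years.

16.5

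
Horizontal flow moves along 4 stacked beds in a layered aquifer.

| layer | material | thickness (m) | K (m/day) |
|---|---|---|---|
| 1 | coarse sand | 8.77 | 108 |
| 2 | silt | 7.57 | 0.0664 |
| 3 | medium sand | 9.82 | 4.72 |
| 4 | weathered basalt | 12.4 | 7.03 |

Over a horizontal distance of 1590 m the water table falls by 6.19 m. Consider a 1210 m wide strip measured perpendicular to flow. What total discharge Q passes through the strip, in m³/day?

Flow is parallel to layering, so each bed carries its own Darcy discharge and the transmissivities add.
Σ(K_i·b_i) = 108×8.77 + 0.0664×7.57 + 4.72×9.82 + 7.03×12.4 = 1081 m²/day.
Hydraulic gradient i = Δh / L = 6.19 / 1590 = 0.003893.
Q = Σ(K_i·b_i) · W · i = 1081 × 1210 × 0.003893 = 5093 m³/day.

5090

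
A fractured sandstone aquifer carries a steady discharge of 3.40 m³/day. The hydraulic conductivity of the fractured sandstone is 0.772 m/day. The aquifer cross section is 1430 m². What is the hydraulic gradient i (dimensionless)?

0.00308

From Q = K·A·i, i = Q / (K·A) = 3.40 / (0.7720 × 1430) = 0.003080.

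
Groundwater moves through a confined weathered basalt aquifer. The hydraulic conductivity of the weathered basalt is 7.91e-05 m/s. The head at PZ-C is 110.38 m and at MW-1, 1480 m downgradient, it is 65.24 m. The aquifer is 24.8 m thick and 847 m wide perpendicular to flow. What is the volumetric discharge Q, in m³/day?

Convert K: 7.91e-05 m/s × 86400 = 6.834 m/day.
Cross-sectional area A = 847 × 24.8 = 21006 m².
Hydraulic gradient i = (110.38 − 65.24) / 1480 = 45.14 / 1480 = 0.03050.
Darcy's law: Q = K · A · i = 6.834 × 21006 × 0.03050 = 4378 m³/day.

4380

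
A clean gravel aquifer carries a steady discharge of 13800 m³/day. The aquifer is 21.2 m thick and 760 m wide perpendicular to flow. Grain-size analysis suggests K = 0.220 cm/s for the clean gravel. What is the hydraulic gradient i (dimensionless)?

0.00451

Convert K: 0.220 cm/s × 864 = 190.1 m/day.
Cross-sectional area A = 760 × 21.2 = 16112 m².
From Q = K·A·i, i = Q / (K·A) = 13800 / (190.1 × 16112) = 0.004506.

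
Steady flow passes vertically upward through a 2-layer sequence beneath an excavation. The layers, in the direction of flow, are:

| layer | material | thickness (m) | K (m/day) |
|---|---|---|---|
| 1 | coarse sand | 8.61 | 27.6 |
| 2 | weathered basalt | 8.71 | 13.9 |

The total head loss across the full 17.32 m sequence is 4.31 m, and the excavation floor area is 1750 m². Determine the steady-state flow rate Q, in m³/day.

8040

Flow is perpendicular to layering, so the layers act in series and the equivalent K is the thickness-weighted harmonic mean.
Total thickness L = 8.61 + 8.71 = 17.32 m.
Σ(b_i/K_i) = 8.61/27.6 + 8.71/13.9 = 0.9386 d.
K_eq = L / Σ(b_i/K_i) = 17.32 / 0.9386 = 18.45 m/day.
Q = K_eq · A · (Δh/L) = 18.45 × 1750 × (4.31/17.32) = 8036 m³/day.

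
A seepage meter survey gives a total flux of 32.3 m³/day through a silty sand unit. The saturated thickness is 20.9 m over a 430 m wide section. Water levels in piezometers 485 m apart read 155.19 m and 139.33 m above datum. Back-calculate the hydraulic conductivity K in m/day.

Cross-sectional area A = 430 × 20.9 = 8987 m².
Hydraulic gradient i = (155.19 − 139.33) / 485 = 15.86 / 485 = 0.03270.
From Q = K·A·i, K = Q / (A·i) = 32.3 / (8987 × 0.03270) = 0.1099 m/day.

0.110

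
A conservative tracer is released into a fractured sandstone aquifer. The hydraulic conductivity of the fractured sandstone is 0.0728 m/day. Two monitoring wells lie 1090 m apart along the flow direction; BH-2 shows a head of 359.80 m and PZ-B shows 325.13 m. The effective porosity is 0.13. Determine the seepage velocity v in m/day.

Hydraulic gradient i = (359.80 − 325.13) / 1090 = 34.67 / 1090 = 0.03181.
Darcy flux q = K · i = 0.07280 × 0.03181 = 0.002316 m/day.
Seepage velocity v = q / n_e = 0.002316 / 0.13 = 0.01781 m/day.

0.0178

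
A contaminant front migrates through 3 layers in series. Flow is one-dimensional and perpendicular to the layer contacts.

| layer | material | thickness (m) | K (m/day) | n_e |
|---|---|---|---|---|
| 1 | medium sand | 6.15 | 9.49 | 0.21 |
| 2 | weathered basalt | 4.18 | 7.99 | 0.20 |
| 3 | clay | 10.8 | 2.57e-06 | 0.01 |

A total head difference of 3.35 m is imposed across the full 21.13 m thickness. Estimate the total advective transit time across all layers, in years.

7680

With flow normal to the layers, continuity requires the same specific discharge q through every layer.
Σ(b_i/K_i) = 6.15/9.49 + 4.18/7.99 + 10.8/2.57e-06 = 4.202e+06 d.
q = Δh / Σ(b_i/K_i) = 3.35 / 4.202e+06 = 7.972e-07 m/day.
In each layer the seepage velocity is v_i = q/n_i, so the layer transit time is t_i = b_i·n_i / q:
  layer 1 (medium sand): t_1 = 6.15 × 0.21 / 7.972e-07 = 1.620e+06 d
  layer 2 (weathered basalt): t_2 = 4.18 × 0.20 / 7.972e-07 = 1.049e+06 d
  layer 3 (clay): t_3 = 10.8 × 0.01 / 7.972e-07 = 1.355e+05 d
Total t = Σ t_i = 2.804e+06 days = 7678 years.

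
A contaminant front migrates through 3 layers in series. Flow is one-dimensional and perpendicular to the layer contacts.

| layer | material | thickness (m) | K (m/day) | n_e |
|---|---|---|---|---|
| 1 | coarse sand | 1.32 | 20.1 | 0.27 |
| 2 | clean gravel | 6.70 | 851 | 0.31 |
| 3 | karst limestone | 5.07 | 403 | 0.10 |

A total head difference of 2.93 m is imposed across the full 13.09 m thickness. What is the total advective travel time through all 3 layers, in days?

With flow normal to the layers, continuity requires the same specific discharge q through every layer.
Σ(b_i/K_i) = 1.32/20.1 + 6.70/851 + 5.07/403 = 0.08613 d.
q = Δh / Σ(b_i/K_i) = 2.93 / 0.08613 = 34.02 m/day.
In each layer the seepage velocity is v_i = q/n_i, so the layer transit time is t_i = b_i·n_i / q:
  layer 1 (coarse sand): t_1 = 1.32 × 0.27 / 34.02 = 0.01048 d
  layer 2 (clean gravel): t_2 = 6.70 × 0.31 / 34.02 = 0.06105 d
  layer 3 (karst limestone): t_3 = 5.07 × 0.10 / 34.02 = 0.01490 d
Total t = Σ t_i = 0.08643 days.

0.0864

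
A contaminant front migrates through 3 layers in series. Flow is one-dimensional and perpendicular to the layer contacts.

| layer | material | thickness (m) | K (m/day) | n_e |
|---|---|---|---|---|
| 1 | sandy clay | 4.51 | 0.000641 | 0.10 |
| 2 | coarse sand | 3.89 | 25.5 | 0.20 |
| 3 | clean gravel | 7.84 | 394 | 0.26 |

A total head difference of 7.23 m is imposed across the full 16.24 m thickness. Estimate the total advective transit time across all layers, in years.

8.71

With flow normal to the layers, continuity requires the same specific discharge q through every layer.
Σ(b_i/K_i) = 4.51/0.000641 + 3.89/25.5 + 7.84/394 = 7036 d.
q = Δh / Σ(b_i/K_i) = 7.23 / 7036 = 0.001028 m/day.
In each layer the seepage velocity is v_i = q/n_i, so the layer transit time is t_i = b_i·n_i / q:
  layer 1 (sandy clay): t_1 = 4.51 × 0.10 / 0.001028 = 438.9 d
  layer 2 (coarse sand): t_2 = 3.89 × 0.20 / 0.001028 = 757.1 d
  layer 3 (clean gravel): t_3 = 7.84 × 0.26 / 0.001028 = 1984 d
Total t = Σ t_i = 3180 days = 8.706 years.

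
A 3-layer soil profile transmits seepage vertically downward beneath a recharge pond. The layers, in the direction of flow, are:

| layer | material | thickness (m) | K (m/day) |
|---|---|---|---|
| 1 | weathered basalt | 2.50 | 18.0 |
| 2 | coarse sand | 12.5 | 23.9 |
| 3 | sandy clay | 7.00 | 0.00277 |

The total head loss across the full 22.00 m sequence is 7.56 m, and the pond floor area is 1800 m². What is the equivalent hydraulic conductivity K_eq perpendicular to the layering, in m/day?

0.00870

Flow is perpendicular to layering, so the layers act in series and the equivalent K is the thickness-weighted harmonic mean.
Total thickness L = 2.50 + 12.5 + 7.00 = 22.00 m.
Σ(b_i/K_i) = 2.50/18.0 + 12.5/23.9 + 7.00/0.00277 = 2528 d.
K_eq = L / Σ(b_i/K_i) = 22.00 / 2528 = 0.008703 m/day.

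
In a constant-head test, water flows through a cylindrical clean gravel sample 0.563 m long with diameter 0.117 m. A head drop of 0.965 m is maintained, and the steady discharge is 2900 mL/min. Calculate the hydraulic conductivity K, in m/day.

227

Cross-sectional area A = π·(d/2)² = π × (0.117/2)² = 0.01075 m².
Convert discharge: 2900 mL/min = 4.833e-05 m³/s.
Darcy's law rearranged: K = Q·L / (A·Δh) = 4.833e-05 × 0.563 / (0.01075 × 0.965) = 0.002623 m/s = 226.6 m/day.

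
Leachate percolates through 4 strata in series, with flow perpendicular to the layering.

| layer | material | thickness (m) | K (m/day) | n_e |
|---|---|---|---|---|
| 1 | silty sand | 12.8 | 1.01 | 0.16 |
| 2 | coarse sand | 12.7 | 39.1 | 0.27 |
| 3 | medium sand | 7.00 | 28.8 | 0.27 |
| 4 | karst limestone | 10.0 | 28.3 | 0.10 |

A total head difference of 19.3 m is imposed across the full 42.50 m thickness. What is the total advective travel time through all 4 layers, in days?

With flow normal to the layers, continuity requires the same specific discharge q through every layer.
Σ(b_i/K_i) = 12.8/1.01 + 12.7/39.1 + 7.00/28.8 + 10.0/28.3 = 13.59 d.
q = Δh / Σ(b_i/K_i) = 19.3 / 13.59 = 1.420 m/day.
In each layer the seepage velocity is v_i = q/n_i, so the layer transit time is t_i = b_i·n_i / q:
  layer 1 (silty sand): t_1 = 12.8 × 0.16 / 1.420 = 1.443 d
  layer 2 (coarse sand): t_2 = 12.7 × 0.27 / 1.420 = 2.415 d
  layer 3 (medium sand): t_3 = 7.00 × 0.27 / 1.420 = 1.331 d
  layer 4 (karst limestone): t_4 = 10.0 × 0.10 / 1.420 = 0.7044 d
Total t = Σ t_i = 5.894 days.

5.89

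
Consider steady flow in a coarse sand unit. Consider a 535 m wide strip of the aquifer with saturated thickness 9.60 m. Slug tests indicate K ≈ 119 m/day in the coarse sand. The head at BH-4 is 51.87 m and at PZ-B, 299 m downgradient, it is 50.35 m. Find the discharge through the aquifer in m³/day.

Cross-sectional area A = 535 × 9.60 = 5136 m².
Hydraulic gradient i = (51.87 − 50.35) / 299 = 1.52 / 299 = 0.005084.
Darcy's law: Q = K · A · i = 119.0 × 5136 × 0.005084 = 3107 m³/day.

3110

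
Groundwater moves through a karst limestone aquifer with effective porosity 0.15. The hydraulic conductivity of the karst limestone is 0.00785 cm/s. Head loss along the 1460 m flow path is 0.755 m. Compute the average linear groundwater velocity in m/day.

Convert K: 0.00785 cm/s × 864 = 6.782 m/day.
Hydraulic gradient i = Δh / L = 0.755 / 1460 = 0.0005171.
Darcy flux q = K · i = 6.782 × 0.0005171 = 0.003507 m/day.
Seepage velocity v = q / n_e = 0.003507 / 0.15 = 0.02338 m/day.

0.0234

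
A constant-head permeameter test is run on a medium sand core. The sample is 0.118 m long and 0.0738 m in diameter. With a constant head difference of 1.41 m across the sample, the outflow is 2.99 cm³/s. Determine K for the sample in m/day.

Cross-sectional area A = π·(d/2)² = π × (0.0738/2)² = 0.004278 m².
Convert discharge: 2.99 cm³/s = 2.990e-06 m³/s.
Darcy's law rearranged: K = Q·L / (A·Δh) = 2.990e-06 × 0.118 / (0.004278 × 1.41) = 5.850e-05 m/s = 5.054 m/day.

5.05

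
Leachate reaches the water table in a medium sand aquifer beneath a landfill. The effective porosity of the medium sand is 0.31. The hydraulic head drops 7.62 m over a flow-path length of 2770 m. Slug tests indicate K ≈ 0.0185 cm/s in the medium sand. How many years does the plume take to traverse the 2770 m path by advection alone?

53.5

Convert K: 0.0185 cm/s × 864 = 15.98 m/day.
Hydraulic gradient i = Δh / L = 7.62 / 2770 = 0.002751.
Darcy flux q = K · i = 15.98 × 0.002751 = 0.04397 m/day.
Seepage velocity v = q / n_e = 0.04397 / 0.31 = 0.1418 m/day.
Travel time t = L / v = 2770 / 0.1418 = 19529 days = 53.47 years.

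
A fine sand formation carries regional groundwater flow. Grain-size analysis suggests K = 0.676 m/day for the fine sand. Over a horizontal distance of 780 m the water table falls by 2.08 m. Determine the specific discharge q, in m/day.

0.00180

Hydraulic gradient i = Δh / L = 2.08 / 780 = 0.002667.
Specific discharge q = K · i = 0.6760 × 0.002667 = 0.001803 m/day.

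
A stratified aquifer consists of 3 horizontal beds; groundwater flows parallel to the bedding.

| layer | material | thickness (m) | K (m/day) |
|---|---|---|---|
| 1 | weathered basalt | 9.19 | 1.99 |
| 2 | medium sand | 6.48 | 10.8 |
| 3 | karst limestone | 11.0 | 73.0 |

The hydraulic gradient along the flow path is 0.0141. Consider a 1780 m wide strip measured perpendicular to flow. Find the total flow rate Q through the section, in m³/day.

22400

Flow is parallel to layering, so each bed carries its own Darcy discharge and the transmissivities add.
Σ(K_i·b_i) = 1.99×9.19 + 10.8×6.48 + 73.0×11.0 = 891.3 m²/day.
Hydraulic gradient i = 0.0141.
Q = Σ(K_i·b_i) · W · i = 891.3 × 1780 × 0.01410 = 22369 m³/day.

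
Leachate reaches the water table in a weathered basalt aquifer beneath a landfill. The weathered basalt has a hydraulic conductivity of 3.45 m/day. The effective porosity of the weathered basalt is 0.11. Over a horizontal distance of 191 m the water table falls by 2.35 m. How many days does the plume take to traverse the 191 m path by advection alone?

Hydraulic gradient i = Δh / L = 2.35 / 191 = 0.01230.
Darcy flux q = K · i = 3.450 × 0.01230 = 0.04245 m/day.
Seepage velocity v = q / n_e = 0.04245 / 0.11 = 0.3859 m/day.
Travel time t = L / v = 191 / 0.3859 = 495.0 days.

495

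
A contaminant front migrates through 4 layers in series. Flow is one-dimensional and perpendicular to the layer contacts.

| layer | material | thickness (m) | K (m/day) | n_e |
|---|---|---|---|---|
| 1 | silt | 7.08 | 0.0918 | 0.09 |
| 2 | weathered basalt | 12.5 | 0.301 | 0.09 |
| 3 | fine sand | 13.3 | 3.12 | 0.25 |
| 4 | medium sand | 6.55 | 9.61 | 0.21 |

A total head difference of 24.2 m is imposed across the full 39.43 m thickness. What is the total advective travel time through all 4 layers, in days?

33.0

With flow normal to the layers, continuity requires the same specific discharge q through every layer.
Σ(b_i/K_i) = 7.08/0.0918 + 12.5/0.301 + 13.3/3.12 + 6.55/9.61 = 123.6 d.
q = Δh / Σ(b_i/K_i) = 24.2 / 123.6 = 0.1958 m/day.
In each layer the seepage velocity is v_i = q/n_i, so the layer transit time is t_i = b_i·n_i / q:
  layer 1 (silt): t_1 = 7.08 × 0.09 / 0.1958 = 3.254 d
  layer 2 (weathered basalt): t_2 = 12.5 × 0.09 / 0.1958 = 5.746 d
  layer 3 (fine sand): t_3 = 13.3 × 0.25 / 0.1958 = 16.98 d
  layer 4 (medium sand): t_4 = 6.55 × 0.21 / 0.1958 = 7.025 d
Total t = Σ t_i = 33.01 days.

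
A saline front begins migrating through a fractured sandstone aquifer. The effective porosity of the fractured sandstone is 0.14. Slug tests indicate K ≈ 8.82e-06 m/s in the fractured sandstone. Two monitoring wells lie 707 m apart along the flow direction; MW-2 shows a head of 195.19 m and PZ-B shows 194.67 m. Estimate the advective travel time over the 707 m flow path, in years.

Convert K: 8.82e-06 m/s × 86400 = 0.7620 m/day.
Hydraulic gradient i = (195.19 − 194.67) / 707 = 0.52 / 707 = 0.0007355.
Darcy flux q = K · i = 0.7620 × 0.0007355 = 0.0005605 m/day.
Seepage velocity v = q / n_e = 0.0005605 / 0.14 = 0.004003 m/day.
Travel time t = L / v = 707 / 0.004003 = 1.766e+05 days = 483.5 years.

483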